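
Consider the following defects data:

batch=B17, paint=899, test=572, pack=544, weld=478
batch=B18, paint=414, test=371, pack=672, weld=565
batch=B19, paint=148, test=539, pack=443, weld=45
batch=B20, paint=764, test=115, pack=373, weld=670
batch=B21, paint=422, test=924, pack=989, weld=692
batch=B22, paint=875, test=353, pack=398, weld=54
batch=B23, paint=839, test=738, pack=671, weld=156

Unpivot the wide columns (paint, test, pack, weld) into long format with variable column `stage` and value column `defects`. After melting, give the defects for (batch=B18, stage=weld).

Unpivoting turns each (batch, wide-column) pair into one long row.
The wide cell at row B18, column weld holds 565, so the long row (B18, weld) has defects=565.

565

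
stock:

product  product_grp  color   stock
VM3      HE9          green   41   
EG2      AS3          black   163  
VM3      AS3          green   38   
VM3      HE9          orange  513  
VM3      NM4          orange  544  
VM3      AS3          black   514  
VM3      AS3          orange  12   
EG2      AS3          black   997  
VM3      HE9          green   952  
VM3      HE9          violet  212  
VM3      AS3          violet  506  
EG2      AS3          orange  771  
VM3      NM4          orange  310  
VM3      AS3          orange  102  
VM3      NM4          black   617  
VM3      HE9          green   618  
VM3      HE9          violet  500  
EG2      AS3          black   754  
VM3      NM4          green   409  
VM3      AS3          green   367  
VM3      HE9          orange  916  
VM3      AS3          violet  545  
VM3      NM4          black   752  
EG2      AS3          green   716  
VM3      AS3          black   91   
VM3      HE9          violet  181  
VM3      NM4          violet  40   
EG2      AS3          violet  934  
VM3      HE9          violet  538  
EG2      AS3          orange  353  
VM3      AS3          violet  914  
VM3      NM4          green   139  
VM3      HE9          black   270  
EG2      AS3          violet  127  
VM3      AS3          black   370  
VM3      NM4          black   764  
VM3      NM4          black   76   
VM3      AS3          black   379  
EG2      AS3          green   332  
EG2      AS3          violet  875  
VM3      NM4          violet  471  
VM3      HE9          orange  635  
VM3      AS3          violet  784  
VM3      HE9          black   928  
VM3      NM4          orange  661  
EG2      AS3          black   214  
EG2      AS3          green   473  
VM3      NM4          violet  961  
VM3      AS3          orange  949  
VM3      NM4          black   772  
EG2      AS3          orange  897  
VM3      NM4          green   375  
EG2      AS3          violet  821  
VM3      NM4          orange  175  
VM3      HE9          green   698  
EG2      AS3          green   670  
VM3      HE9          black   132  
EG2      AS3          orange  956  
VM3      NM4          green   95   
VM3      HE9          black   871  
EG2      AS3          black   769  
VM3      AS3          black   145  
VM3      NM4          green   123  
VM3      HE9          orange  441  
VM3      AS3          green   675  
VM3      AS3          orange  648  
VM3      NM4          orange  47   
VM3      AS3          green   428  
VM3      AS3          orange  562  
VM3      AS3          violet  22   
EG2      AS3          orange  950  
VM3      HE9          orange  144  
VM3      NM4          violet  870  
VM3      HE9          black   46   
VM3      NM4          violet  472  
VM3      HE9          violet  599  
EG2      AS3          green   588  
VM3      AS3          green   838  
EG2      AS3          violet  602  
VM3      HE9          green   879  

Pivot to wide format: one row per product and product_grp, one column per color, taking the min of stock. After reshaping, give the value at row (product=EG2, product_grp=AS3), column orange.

353

Rows with product=EG2, product_grp=AS3 and color=orange: stock values are 771, 353, 897, 956, 950.
min(771, 353, 897, 956, 950) = 353.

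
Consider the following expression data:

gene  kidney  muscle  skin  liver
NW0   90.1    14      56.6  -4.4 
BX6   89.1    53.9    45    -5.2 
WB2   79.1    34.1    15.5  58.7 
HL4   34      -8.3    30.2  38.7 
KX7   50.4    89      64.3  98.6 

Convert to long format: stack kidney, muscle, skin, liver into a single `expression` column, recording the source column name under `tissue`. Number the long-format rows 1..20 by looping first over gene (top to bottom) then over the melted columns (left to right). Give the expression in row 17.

20 rows total (5 × 4). Row 17: index ⌊(17-1)/4⌋ = 4 into gene → KX7; (17-1) mod 4 = 0 into the melted columns → kidney.
So row 17 is (KX7, kidney, 50.4); expression = 50.4.

50.4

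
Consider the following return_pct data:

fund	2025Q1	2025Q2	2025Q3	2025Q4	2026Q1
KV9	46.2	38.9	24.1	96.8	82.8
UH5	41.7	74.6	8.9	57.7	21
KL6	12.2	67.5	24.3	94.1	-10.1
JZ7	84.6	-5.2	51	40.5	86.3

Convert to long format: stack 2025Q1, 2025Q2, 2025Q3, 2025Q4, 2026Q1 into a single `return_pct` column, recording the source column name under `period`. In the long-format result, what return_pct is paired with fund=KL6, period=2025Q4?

Unpivoting turns each (fund, wide-column) pair into one long row.
The wide cell at row KL6, column 2025Q4 holds 94.1, so the long row (KL6, 2025Q4) has return_pct=94.1.

94.1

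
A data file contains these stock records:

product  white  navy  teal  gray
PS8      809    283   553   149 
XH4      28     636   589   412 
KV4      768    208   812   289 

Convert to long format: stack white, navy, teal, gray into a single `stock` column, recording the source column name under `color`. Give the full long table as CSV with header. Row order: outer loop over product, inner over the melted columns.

product,color,stock
PS8,white,809
PS8,navy,283
PS8,teal,553
PS8,gray,149
XH4,white,28
XH4,navy,636
XH4,teal,589
XH4,gray,412
KV4,white,768
KV4,navy,208
KV4,teal,812
KV4,gray,289

Each (product, column) pair becomes one row: 3 × 4 = 12 rows.
For example, (PS8, white) → stock=809.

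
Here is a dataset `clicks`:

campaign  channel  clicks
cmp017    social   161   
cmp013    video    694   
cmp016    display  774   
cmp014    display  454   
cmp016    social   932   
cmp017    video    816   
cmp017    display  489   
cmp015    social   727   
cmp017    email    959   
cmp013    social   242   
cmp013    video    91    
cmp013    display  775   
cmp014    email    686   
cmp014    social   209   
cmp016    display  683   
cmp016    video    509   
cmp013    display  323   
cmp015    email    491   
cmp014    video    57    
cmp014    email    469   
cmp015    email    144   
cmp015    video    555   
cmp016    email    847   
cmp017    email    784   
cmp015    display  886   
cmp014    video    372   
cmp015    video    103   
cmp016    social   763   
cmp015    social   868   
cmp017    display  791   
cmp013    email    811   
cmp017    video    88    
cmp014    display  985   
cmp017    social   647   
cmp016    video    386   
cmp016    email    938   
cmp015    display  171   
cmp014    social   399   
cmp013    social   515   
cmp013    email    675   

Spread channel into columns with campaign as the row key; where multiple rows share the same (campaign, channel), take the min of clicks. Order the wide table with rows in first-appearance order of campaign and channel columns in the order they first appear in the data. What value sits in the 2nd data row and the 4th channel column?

With rows in first-appearance order of campaign, row 2 is campaign=cmp013. channel columns in first-appearance order: social, video, display, email; column 4 is email.
Long rows with campaign=cmp013, channel=email: min(811, 675) = 675.

675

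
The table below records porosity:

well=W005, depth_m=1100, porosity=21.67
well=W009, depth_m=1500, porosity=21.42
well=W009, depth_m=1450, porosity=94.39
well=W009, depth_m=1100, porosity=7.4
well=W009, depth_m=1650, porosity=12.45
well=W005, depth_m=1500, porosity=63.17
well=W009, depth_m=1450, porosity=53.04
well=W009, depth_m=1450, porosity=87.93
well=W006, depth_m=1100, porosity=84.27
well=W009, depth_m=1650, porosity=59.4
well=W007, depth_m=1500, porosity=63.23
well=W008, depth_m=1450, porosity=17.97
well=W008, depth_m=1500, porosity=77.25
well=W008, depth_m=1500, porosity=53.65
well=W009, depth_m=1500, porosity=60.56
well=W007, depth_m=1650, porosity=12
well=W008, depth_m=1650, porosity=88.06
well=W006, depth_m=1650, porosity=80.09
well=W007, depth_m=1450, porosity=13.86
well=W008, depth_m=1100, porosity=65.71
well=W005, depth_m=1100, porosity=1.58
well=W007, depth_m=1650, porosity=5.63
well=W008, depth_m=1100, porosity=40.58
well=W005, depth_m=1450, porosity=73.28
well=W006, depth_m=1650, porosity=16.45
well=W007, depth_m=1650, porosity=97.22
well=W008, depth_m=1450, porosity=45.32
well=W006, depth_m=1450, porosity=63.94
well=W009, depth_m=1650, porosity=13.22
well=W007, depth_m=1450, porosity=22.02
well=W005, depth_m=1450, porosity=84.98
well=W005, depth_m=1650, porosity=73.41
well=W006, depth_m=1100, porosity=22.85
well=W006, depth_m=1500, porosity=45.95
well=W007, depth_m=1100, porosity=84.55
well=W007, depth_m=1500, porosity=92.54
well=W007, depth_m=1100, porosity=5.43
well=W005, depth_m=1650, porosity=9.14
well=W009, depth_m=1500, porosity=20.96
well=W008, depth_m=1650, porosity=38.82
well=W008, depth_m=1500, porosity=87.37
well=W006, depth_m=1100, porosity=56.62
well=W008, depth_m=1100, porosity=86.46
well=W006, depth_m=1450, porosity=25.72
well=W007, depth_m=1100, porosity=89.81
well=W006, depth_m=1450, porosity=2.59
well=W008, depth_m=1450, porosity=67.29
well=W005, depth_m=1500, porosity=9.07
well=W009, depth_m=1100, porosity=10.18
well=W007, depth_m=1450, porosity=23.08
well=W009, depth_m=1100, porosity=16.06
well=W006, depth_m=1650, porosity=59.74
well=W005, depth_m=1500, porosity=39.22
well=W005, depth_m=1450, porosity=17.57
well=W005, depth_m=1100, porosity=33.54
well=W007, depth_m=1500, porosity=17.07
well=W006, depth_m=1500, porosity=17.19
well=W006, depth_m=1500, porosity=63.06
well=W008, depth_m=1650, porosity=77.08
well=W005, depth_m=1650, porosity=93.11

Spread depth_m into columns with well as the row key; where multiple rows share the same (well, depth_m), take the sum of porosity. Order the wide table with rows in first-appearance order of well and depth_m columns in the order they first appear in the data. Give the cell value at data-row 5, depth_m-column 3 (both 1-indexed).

130.58

With rows in first-appearance order of well, row 5 is well=W008. depth_m columns in first-appearance order: 1100, 1500, 1450, 1650; column 3 is 1450.
Long rows with well=W008, depth_m=1450: 17.97 + 45.32 + 67.29 = 130.58.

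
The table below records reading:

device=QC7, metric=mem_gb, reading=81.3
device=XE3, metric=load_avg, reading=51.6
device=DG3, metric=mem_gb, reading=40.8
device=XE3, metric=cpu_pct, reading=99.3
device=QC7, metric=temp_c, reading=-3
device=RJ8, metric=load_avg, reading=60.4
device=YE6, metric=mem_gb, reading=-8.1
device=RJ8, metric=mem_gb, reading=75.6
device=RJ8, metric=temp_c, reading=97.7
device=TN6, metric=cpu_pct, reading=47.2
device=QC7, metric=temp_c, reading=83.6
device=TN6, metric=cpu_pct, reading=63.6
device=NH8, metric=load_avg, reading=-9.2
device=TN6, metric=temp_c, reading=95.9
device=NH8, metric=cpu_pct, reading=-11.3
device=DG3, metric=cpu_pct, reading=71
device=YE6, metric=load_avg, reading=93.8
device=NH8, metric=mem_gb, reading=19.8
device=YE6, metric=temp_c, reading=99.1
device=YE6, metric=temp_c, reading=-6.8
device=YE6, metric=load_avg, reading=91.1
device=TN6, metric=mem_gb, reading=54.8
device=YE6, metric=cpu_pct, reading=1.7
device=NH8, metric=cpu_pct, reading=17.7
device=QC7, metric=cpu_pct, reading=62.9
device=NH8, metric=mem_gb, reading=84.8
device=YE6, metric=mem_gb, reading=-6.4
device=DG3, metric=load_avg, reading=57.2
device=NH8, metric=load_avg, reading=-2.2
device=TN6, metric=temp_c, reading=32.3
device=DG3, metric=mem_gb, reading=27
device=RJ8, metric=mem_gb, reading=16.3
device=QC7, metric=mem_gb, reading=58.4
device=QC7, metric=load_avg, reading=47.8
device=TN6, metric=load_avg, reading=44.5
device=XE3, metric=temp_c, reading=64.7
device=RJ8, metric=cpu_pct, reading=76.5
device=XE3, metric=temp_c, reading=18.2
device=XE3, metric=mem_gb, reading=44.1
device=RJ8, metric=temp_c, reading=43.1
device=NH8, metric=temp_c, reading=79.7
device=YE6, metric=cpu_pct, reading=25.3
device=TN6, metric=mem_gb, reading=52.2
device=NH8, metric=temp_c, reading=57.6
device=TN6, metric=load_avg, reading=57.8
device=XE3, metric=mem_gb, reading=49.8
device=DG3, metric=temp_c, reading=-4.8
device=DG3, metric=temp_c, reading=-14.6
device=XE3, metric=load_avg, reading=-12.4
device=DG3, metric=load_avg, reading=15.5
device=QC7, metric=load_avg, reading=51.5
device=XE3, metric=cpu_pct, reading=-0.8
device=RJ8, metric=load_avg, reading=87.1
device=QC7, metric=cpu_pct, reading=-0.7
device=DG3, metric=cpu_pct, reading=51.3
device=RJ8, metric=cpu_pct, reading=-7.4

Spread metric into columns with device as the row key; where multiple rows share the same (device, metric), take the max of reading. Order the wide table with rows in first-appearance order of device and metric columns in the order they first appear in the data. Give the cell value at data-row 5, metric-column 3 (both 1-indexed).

With rows in first-appearance order of device, row 5 is device=YE6. metric columns in first-appearance order: mem_gb, load_avg, cpu_pct, temp_c; column 3 is cpu_pct.
Long rows with device=YE6, metric=cpu_pct: max(1.7, 25.3) = 25.3.

25.3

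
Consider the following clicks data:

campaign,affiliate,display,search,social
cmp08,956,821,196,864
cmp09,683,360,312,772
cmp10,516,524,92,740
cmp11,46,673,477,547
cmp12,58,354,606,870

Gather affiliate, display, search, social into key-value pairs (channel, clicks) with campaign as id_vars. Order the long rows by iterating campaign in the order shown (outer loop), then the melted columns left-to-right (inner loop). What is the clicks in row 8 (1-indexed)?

20 rows total (5 × 4). Row 8: index ⌊(8-1)/4⌋ = 1 into campaign → cmp09; (8-1) mod 4 = 3 into the melted columns → social.
So row 8 is (cmp09, social, 772); clicks = 772.

772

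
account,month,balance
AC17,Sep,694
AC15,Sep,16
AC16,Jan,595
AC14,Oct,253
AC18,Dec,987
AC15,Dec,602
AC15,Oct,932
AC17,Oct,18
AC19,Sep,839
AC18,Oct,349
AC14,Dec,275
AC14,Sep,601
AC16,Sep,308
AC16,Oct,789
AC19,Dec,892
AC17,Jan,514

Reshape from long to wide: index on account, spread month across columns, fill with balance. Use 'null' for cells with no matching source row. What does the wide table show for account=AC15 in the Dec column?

The long row with account=AC15, month=Dec has balance=602.

602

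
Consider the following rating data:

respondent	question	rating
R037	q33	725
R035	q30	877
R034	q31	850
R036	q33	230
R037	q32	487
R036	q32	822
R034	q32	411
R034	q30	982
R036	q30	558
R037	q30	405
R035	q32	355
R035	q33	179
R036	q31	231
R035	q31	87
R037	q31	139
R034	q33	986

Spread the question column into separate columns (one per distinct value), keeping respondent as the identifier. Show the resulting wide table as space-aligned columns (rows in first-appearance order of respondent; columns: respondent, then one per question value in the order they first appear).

Columns: respondent plus the 4 distinct question values (q33, q30, q31, q32).
For example, row R037 column q33 takes rating=725 from the long row (R037, q33).

respondent  q33  q30  q31  q32
R037        725  405  139  487
R035        179  877  87   355
R034        986  982  850  411
R036        230  558  231  822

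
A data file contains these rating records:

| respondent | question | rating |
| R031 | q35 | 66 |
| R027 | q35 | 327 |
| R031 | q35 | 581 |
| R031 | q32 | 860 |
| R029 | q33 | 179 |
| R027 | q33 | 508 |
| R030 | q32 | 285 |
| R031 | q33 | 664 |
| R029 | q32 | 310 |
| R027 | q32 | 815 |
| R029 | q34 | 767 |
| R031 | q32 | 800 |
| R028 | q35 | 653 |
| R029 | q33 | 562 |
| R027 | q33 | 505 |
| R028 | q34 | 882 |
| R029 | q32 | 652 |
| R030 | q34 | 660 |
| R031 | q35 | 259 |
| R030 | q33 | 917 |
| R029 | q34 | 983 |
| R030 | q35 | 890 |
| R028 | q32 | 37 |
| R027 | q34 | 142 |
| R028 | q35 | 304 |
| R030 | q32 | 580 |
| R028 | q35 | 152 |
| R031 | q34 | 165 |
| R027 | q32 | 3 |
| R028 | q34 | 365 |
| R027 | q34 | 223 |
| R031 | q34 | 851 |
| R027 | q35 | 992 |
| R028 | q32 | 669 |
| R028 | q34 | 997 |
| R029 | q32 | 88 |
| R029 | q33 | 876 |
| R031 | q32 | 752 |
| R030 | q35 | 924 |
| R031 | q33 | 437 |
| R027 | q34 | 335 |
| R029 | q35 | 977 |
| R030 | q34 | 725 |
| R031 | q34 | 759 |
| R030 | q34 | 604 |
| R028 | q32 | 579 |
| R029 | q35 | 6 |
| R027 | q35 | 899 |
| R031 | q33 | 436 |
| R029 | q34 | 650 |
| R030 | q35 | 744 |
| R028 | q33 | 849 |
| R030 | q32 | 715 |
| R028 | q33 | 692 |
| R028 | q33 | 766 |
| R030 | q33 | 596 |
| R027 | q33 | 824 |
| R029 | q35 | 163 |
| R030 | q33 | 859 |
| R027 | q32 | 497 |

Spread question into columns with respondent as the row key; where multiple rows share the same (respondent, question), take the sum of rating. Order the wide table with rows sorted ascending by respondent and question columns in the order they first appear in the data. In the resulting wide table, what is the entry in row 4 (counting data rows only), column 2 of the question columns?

With rows sorted ascending by respondent, row 4 is respondent=R030. question columns in first-appearance order: q35, q32, q33, q34; column 2 is q32.
Long rows with respondent=R030, question=q32: 285 + 580 + 715 = 1580.

1580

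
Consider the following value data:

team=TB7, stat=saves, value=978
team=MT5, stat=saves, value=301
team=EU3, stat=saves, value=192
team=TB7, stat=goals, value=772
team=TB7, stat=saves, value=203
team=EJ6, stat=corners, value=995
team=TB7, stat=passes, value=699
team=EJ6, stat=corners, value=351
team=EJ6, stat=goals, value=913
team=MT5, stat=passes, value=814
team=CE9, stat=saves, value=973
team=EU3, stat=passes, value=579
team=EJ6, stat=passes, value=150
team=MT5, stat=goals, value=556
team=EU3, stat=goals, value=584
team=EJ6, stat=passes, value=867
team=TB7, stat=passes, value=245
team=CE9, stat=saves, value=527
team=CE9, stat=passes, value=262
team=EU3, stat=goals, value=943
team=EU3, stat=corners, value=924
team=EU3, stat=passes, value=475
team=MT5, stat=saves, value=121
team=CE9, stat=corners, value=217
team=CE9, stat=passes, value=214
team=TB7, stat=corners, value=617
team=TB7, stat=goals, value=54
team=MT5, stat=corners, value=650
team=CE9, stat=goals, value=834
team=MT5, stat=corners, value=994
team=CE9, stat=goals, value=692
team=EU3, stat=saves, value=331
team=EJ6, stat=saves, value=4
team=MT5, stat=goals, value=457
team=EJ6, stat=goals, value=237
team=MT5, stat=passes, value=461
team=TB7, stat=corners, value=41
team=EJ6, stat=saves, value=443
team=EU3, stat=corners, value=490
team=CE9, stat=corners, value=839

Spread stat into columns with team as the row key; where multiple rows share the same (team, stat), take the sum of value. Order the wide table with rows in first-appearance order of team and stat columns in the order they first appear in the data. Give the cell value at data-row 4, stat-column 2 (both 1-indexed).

With rows in first-appearance order of team, row 4 is team=EJ6. stat columns in first-appearance order: saves, goals, corners, passes; column 2 is goals.
Long rows with team=EJ6, stat=goals: 913 + 237 = 1150.

1150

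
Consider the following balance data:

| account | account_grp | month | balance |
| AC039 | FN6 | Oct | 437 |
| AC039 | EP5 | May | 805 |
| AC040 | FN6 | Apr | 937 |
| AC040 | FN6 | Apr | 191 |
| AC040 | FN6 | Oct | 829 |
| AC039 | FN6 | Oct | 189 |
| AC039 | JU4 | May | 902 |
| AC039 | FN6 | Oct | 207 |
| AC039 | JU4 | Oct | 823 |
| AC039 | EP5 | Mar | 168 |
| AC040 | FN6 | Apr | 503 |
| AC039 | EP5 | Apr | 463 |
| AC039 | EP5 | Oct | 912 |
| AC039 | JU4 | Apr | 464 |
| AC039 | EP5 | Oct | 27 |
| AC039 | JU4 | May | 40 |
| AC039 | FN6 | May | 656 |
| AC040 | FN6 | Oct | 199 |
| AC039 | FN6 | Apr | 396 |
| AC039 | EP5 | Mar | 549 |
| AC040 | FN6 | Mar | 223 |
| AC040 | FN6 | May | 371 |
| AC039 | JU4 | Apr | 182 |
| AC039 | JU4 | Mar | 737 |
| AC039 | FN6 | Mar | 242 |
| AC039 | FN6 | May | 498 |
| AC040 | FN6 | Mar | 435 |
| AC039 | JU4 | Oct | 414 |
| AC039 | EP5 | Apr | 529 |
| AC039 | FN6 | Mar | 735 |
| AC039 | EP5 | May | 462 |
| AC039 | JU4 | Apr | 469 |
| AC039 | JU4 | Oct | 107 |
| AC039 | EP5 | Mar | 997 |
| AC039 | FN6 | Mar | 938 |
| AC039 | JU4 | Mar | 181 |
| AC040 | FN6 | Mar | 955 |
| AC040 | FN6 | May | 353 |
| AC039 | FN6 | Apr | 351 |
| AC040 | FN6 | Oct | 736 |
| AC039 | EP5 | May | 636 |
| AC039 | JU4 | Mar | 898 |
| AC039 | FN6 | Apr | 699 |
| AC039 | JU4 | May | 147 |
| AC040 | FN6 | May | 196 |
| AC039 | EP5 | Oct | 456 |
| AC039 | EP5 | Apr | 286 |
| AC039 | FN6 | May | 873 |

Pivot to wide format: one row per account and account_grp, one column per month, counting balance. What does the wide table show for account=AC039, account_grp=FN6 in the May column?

Rows with account=AC039, account_grp=FN6 and month=May: balance values are 656, 498, 873.
3 rows match — count = 3.

3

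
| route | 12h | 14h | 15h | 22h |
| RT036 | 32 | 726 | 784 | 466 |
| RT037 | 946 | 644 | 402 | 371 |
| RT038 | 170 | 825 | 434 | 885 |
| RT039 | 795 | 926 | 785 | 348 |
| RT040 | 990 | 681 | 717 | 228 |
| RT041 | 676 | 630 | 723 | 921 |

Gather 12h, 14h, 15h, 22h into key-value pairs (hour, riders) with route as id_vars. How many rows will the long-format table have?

24

6 route values × 4 melted columns = 24 rows.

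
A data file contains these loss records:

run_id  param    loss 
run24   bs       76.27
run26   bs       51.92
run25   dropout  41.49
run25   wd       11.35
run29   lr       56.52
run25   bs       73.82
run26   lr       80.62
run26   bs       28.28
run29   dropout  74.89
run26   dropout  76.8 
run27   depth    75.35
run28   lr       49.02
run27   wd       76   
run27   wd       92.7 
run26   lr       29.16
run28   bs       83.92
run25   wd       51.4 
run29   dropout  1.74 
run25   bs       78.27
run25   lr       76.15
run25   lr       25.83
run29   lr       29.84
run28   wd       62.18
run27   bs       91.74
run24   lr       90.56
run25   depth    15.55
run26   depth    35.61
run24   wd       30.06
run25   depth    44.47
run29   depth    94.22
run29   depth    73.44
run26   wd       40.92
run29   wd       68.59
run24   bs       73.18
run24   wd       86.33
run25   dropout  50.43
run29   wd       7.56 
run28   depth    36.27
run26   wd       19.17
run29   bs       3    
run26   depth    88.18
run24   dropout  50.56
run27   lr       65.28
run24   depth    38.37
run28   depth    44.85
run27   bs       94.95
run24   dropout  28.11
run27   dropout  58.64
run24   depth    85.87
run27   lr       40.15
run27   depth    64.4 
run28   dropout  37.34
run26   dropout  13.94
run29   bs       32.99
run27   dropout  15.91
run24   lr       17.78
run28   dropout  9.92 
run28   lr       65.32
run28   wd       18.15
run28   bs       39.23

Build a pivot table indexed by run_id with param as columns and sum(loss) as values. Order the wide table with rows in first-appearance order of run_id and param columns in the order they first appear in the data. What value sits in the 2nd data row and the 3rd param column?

60.09

With rows in first-appearance order of run_id, row 2 is run_id=run26. param columns in first-appearance order: bs, dropout, wd, lr, depth; column 3 is wd.
Long rows with run_id=run26, param=wd: 40.92 + 19.17 = 60.09.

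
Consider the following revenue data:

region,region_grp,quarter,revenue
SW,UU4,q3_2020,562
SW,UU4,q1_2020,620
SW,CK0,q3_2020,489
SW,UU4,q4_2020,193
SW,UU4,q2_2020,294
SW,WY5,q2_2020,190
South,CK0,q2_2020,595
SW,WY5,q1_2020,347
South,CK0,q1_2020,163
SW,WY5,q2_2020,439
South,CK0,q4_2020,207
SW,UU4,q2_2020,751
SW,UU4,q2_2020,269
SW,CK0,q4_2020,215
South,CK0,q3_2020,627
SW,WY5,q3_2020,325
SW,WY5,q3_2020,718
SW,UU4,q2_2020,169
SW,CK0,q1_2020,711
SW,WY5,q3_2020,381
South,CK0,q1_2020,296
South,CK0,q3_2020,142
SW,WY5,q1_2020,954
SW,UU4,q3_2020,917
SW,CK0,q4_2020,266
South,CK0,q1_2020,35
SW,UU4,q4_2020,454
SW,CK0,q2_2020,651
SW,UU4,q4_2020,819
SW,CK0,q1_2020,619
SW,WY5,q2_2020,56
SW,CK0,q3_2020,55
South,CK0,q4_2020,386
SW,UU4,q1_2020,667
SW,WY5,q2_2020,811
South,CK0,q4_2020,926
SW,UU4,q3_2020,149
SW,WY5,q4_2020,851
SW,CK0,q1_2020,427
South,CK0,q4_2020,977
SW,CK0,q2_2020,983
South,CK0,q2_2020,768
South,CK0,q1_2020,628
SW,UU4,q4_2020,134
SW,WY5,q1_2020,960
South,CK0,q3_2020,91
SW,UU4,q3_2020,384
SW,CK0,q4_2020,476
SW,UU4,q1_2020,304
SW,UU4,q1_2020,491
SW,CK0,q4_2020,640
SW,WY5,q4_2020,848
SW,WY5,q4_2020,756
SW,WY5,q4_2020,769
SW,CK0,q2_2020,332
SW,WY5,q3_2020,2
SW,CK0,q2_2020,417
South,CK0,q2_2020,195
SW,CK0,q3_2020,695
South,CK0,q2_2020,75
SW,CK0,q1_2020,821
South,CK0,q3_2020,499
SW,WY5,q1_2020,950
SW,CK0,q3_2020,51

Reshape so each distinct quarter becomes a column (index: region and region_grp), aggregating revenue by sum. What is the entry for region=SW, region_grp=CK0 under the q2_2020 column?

2383

Rows with region=SW, region_grp=CK0 and quarter=q2_2020: revenue values are 651, 983, 332, 417.
651 + 983 + 332 + 417 = 2383.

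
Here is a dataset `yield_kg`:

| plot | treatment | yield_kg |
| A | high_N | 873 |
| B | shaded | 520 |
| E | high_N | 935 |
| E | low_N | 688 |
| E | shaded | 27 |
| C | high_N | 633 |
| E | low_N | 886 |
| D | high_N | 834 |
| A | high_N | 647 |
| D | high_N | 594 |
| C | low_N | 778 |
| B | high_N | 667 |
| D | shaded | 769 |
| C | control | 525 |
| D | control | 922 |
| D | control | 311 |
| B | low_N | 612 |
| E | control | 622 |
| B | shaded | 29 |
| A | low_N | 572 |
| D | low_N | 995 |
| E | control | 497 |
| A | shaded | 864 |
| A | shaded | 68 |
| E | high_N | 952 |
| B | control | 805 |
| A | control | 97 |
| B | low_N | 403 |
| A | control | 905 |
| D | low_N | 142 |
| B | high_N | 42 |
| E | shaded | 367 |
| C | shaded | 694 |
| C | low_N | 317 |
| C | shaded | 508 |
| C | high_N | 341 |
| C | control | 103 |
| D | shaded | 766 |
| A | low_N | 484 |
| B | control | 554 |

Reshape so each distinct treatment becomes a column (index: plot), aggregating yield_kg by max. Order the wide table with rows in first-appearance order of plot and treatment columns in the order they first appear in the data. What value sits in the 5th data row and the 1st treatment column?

834

With rows in first-appearance order of plot, row 5 is plot=D. treatment columns in first-appearance order: high_N, shaded, low_N, control; column 1 is high_N.
Long rows with plot=D, treatment=high_N: max(834, 594) = 834.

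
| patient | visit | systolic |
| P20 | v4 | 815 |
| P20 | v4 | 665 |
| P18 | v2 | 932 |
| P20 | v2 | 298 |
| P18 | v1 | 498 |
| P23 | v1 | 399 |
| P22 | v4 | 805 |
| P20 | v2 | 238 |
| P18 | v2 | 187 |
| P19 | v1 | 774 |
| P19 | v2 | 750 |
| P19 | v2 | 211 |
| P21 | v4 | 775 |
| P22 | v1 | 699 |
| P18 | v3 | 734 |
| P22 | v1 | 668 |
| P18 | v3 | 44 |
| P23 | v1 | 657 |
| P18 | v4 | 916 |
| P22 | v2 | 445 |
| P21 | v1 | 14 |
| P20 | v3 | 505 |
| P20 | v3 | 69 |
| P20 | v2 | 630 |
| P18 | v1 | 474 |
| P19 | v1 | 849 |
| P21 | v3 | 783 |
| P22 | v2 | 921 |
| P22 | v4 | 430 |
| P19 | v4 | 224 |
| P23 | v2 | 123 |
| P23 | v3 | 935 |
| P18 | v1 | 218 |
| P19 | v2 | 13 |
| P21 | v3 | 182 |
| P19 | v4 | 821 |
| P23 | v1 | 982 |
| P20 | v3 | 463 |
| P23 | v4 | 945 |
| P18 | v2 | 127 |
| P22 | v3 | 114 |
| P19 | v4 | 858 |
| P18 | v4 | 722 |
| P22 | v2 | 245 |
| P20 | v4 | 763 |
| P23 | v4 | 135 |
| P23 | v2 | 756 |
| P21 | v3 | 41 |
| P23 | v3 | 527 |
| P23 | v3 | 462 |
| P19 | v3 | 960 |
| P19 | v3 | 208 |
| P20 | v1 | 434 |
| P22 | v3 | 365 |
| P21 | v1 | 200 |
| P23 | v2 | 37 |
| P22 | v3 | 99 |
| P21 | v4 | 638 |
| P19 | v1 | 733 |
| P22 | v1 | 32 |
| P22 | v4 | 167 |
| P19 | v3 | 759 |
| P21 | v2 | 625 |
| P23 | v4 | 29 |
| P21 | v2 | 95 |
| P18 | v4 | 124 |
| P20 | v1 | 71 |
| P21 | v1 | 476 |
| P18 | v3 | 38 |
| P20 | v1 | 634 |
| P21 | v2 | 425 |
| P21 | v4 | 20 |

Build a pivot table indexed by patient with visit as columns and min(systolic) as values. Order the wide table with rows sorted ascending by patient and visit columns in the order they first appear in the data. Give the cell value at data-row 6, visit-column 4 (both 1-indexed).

With rows sorted ascending by patient, row 6 is patient=P23. visit columns in first-appearance order: v4, v2, v1, v3; column 4 is v3.
Long rows with patient=P23, visit=v3: min(935, 527, 462) = 462.

462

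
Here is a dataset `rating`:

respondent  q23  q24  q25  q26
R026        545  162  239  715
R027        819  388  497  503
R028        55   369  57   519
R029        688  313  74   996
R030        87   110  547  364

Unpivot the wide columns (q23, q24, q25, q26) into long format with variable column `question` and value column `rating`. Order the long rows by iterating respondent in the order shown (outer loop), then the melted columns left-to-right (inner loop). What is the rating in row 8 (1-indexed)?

503

20 rows total (5 × 4). Row 8: index ⌊(8-1)/4⌋ = 1 into respondent → R027; (8-1) mod 4 = 3 into the melted columns → q26.
So row 8 is (R027, q26, 503); rating = 503.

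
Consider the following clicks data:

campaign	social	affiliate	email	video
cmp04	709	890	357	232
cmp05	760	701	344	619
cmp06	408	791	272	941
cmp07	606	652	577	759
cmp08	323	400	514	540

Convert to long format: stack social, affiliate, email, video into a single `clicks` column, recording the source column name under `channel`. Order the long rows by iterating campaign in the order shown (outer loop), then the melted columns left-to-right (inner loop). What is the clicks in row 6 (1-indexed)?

20 rows total (5 × 4). Row 6: index ⌊(6-1)/4⌋ = 1 into campaign → cmp05; (6-1) mod 4 = 1 into the melted columns → affiliate.
So row 6 is (cmp05, affiliate, 701); clicks = 701.

701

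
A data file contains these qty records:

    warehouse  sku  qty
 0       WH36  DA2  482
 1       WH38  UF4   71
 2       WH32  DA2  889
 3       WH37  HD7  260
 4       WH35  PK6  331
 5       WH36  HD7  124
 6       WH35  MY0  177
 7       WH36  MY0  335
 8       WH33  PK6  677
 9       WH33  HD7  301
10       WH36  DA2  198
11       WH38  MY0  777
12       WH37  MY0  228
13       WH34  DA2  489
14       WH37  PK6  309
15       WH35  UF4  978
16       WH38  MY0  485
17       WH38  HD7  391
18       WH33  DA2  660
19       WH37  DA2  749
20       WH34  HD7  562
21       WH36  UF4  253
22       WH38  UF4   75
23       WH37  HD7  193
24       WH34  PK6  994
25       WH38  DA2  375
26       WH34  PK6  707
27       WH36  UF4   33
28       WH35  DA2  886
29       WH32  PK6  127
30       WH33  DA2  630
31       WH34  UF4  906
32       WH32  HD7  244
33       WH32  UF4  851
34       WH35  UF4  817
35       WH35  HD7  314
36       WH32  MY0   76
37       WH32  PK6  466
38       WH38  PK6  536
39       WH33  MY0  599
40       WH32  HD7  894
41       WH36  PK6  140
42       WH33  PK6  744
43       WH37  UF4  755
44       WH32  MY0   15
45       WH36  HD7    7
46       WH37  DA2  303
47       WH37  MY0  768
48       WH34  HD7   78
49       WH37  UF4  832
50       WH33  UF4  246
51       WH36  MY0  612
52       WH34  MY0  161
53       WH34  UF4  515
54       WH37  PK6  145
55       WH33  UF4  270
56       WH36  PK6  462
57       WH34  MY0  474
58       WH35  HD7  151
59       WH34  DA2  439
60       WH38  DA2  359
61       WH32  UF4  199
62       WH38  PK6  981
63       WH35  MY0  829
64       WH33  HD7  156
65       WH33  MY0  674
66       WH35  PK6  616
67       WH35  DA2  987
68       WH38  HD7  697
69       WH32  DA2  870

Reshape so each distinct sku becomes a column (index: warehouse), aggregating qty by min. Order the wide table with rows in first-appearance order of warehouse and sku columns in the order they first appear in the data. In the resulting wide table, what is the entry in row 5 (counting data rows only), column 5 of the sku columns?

177

With rows in first-appearance order of warehouse, row 5 is warehouse=WH35. sku columns in first-appearance order: DA2, UF4, HD7, PK6, MY0; column 5 is MY0.
Long rows with warehouse=WH35, sku=MY0: min(177, 829) = 177.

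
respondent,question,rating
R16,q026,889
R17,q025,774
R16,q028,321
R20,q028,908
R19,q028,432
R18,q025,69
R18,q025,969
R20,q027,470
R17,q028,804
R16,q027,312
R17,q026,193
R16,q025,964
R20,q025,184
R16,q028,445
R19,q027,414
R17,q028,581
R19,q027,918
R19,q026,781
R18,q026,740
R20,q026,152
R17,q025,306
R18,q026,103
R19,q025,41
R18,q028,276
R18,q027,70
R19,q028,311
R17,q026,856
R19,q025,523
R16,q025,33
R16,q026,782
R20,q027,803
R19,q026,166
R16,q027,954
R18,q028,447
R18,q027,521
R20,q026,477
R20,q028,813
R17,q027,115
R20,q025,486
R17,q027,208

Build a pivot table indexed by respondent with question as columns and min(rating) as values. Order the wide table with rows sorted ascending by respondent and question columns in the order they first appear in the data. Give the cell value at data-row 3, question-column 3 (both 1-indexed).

With rows sorted ascending by respondent, row 3 is respondent=R18. question columns in first-appearance order: q026, q025, q028, q027; column 3 is q028.
Long rows with respondent=R18, question=q028: min(276, 447) = 276.

276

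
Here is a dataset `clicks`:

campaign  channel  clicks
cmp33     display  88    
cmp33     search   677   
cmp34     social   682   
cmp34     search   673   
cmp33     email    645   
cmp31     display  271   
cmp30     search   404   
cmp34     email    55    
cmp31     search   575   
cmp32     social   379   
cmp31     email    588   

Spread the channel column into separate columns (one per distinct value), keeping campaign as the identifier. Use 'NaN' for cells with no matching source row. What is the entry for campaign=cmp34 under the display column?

NaN

No long-format row has campaign=cmp34 and channel=display, so the cell is NaN.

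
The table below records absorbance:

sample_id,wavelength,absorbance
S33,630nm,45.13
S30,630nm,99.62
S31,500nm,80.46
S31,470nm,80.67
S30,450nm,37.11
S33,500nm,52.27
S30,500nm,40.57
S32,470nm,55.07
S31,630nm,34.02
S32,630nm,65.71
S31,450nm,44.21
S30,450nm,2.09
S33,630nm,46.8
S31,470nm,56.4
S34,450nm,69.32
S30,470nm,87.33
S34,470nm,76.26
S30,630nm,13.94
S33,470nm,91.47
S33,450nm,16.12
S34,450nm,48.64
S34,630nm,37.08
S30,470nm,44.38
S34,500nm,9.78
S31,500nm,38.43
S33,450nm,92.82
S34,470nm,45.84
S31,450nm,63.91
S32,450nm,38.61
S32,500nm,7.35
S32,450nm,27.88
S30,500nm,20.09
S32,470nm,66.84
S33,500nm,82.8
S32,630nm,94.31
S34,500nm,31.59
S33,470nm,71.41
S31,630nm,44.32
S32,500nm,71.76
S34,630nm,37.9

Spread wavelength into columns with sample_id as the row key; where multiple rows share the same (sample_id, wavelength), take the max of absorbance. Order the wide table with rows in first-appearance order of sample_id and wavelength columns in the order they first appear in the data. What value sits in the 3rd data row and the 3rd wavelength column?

80.67

With rows in first-appearance order of sample_id, row 3 is sample_id=S31. wavelength columns in first-appearance order: 630nm, 500nm, 470nm, 450nm; column 3 is 470nm.
Long rows with sample_id=S31, wavelength=470nm: max(80.67, 56.4) = 80.67.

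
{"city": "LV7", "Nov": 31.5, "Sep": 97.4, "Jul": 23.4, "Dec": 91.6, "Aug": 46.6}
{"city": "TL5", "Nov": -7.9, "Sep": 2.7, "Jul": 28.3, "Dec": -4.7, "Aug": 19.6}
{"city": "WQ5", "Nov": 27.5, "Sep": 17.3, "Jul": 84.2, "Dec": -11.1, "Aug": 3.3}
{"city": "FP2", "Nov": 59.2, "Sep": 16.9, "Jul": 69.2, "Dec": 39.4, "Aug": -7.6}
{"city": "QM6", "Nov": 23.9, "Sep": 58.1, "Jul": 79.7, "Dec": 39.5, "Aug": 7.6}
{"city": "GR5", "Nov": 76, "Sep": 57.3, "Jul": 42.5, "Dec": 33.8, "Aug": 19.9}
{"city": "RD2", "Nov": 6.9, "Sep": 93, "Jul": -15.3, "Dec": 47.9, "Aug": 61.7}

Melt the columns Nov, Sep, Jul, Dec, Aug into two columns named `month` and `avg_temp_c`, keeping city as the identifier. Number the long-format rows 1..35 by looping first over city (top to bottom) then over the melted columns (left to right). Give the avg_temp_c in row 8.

28.3

35 rows total (7 × 5). Row 8: index ⌊(8-1)/5⌋ = 1 into city → TL5; (8-1) mod 5 = 2 into the melted columns → Jul.
So row 8 is (TL5, Jul, 28.3); avg_temp_c = 28.3.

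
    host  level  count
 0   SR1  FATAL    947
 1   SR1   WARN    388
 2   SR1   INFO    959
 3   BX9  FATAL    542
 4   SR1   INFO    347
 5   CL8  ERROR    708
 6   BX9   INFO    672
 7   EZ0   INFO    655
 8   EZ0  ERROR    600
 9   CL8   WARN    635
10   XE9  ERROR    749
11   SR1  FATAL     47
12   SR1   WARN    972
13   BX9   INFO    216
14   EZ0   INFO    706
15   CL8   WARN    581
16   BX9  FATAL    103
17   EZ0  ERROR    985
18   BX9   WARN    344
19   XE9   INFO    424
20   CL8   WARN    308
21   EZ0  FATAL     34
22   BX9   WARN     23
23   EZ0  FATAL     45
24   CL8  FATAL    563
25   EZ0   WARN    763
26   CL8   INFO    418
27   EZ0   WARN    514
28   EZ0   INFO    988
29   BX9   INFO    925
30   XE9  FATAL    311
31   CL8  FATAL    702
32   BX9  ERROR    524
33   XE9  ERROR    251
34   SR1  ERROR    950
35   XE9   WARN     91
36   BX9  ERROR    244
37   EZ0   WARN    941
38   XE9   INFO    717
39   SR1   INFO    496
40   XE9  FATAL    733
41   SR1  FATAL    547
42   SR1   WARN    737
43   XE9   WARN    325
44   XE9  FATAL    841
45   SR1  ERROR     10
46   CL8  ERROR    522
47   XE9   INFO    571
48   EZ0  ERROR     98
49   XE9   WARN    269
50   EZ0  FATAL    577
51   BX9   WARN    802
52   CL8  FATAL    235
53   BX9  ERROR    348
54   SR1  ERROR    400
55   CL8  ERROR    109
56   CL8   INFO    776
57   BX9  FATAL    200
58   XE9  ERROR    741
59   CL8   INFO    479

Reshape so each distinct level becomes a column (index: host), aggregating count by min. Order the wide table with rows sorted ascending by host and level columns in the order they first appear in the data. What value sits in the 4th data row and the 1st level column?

With rows sorted ascending by host, row 4 is host=SR1. level columns in first-appearance order: FATAL, WARN, INFO, ERROR; column 1 is FATAL.
Long rows with host=SR1, level=FATAL: min(947, 47, 547) = 47.

47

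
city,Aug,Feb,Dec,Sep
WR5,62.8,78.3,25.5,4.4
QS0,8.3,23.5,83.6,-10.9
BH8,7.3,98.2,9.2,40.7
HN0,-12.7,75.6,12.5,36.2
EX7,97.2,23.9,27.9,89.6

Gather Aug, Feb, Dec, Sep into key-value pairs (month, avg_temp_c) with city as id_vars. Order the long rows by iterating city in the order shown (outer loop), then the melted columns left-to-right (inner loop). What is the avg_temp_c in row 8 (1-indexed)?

20 rows total (5 × 4). Row 8: index ⌊(8-1)/4⌋ = 1 into city → QS0; (8-1) mod 4 = 3 into the melted columns → Sep.
So row 8 is (QS0, Sep, -10.9); avg_temp_c = -10.9.

-10.9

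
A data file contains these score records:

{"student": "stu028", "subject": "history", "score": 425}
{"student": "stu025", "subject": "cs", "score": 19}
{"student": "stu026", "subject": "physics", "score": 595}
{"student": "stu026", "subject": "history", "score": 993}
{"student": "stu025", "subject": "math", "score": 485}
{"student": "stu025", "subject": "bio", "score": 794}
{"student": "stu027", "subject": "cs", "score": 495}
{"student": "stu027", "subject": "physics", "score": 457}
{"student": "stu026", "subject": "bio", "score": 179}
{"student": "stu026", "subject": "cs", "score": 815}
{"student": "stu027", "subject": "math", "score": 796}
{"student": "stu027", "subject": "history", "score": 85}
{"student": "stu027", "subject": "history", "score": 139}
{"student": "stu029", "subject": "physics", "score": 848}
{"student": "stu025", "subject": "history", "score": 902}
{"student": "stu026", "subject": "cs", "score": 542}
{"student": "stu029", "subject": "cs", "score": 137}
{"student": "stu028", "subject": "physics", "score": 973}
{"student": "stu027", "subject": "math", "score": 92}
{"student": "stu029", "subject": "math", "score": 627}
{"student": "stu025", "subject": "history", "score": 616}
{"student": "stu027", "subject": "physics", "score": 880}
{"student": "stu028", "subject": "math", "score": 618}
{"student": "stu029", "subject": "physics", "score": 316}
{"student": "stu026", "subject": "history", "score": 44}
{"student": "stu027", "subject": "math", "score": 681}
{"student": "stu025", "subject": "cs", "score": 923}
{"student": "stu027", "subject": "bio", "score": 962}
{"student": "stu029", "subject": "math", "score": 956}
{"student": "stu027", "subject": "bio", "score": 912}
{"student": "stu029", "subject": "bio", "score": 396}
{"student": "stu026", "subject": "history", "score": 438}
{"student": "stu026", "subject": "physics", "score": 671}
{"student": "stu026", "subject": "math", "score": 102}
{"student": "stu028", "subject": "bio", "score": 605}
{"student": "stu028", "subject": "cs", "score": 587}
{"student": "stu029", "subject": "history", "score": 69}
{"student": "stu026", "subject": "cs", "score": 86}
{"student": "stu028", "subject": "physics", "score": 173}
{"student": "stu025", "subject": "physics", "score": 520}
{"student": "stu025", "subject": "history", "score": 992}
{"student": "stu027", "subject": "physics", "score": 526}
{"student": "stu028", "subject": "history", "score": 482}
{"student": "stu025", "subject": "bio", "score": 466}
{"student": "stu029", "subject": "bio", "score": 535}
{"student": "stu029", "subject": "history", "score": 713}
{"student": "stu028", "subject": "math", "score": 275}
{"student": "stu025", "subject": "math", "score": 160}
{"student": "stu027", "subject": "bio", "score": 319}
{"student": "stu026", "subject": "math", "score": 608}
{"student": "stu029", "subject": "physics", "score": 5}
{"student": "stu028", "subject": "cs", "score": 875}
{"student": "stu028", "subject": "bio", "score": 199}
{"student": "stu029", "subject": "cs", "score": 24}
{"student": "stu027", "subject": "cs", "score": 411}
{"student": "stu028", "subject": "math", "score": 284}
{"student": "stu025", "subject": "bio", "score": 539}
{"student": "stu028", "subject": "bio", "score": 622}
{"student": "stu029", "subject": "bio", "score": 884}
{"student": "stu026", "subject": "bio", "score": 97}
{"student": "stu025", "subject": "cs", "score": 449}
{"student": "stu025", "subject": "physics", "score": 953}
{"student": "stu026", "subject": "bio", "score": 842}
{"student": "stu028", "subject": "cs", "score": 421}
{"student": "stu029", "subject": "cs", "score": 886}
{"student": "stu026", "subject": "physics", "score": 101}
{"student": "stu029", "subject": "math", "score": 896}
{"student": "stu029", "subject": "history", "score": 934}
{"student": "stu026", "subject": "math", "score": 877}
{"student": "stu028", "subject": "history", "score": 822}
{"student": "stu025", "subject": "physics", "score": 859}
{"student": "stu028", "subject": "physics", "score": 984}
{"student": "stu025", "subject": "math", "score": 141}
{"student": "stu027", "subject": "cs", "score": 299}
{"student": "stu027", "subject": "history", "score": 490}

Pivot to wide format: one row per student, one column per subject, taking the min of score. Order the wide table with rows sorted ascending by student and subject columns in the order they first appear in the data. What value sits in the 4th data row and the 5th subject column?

With rows sorted ascending by student, row 4 is student=stu028. subject columns in first-appearance order: history, cs, physics, math, bio; column 5 is bio.
Long rows with student=stu028, subject=bio: min(605, 199, 622) = 199.

199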